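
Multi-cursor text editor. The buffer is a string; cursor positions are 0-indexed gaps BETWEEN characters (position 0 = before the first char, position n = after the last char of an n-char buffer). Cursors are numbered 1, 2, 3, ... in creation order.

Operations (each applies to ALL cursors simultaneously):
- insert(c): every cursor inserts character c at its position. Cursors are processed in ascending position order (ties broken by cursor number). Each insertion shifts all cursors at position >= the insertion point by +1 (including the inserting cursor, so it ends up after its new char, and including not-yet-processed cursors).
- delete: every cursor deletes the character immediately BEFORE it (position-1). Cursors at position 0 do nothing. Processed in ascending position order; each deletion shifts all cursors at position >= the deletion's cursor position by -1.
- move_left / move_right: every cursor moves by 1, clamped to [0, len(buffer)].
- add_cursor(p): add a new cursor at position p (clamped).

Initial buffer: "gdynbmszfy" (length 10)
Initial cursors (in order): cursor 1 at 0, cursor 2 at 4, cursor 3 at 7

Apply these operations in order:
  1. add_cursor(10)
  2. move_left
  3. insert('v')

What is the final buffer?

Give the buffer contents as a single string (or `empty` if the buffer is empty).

After op 1 (add_cursor(10)): buffer="gdynbmszfy" (len 10), cursors c1@0 c2@4 c3@7 c4@10, authorship ..........
After op 2 (move_left): buffer="gdynbmszfy" (len 10), cursors c1@0 c2@3 c3@6 c4@9, authorship ..........
After op 3 (insert('v')): buffer="vgdyvnbmvszfvy" (len 14), cursors c1@1 c2@5 c3@9 c4@13, authorship 1...2...3...4.

Answer: vgdyvnbmvszfvy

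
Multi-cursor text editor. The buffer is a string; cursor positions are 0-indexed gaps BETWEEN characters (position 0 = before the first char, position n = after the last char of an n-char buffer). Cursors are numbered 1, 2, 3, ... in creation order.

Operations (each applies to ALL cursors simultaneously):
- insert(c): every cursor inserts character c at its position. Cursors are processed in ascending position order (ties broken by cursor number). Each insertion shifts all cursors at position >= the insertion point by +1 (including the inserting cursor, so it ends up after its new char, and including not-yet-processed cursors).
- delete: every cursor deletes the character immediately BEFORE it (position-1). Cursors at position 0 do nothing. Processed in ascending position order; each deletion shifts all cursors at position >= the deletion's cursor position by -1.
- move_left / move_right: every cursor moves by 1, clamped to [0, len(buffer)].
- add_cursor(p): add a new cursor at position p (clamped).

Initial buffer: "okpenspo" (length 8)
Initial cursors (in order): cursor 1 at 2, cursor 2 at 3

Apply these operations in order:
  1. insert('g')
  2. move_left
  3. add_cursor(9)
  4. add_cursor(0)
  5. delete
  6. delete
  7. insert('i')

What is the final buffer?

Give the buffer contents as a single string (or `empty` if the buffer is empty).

After op 1 (insert('g')): buffer="okgpgenspo" (len 10), cursors c1@3 c2@5, authorship ..1.2.....
After op 2 (move_left): buffer="okgpgenspo" (len 10), cursors c1@2 c2@4, authorship ..1.2.....
After op 3 (add_cursor(9)): buffer="okgpgenspo" (len 10), cursors c1@2 c2@4 c3@9, authorship ..1.2.....
After op 4 (add_cursor(0)): buffer="okgpgenspo" (len 10), cursors c4@0 c1@2 c2@4 c3@9, authorship ..1.2.....
After op 5 (delete): buffer="oggenso" (len 7), cursors c4@0 c1@1 c2@2 c3@6, authorship .12....
After op 6 (delete): buffer="geno" (len 4), cursors c1@0 c2@0 c4@0 c3@3, authorship 2...
After op 7 (insert('i')): buffer="iiigenio" (len 8), cursors c1@3 c2@3 c4@3 c3@7, authorship 1242..3.

Answer: iiigenio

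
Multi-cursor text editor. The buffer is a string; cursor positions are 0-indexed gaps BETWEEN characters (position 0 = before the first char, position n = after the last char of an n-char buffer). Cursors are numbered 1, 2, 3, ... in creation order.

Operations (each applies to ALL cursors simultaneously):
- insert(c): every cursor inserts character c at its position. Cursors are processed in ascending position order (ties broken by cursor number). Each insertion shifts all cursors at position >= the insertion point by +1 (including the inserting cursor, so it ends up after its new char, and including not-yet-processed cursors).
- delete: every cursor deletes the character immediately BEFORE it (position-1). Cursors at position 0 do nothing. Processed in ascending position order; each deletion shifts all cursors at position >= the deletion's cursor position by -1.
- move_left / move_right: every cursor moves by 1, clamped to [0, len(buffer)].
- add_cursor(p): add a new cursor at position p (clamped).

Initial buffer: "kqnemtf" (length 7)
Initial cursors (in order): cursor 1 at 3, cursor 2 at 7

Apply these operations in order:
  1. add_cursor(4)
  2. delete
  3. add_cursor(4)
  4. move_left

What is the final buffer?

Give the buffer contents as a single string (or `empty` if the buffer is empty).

After op 1 (add_cursor(4)): buffer="kqnemtf" (len 7), cursors c1@3 c3@4 c2@7, authorship .......
After op 2 (delete): buffer="kqmt" (len 4), cursors c1@2 c3@2 c2@4, authorship ....
After op 3 (add_cursor(4)): buffer="kqmt" (len 4), cursors c1@2 c3@2 c2@4 c4@4, authorship ....
After op 4 (move_left): buffer="kqmt" (len 4), cursors c1@1 c3@1 c2@3 c4@3, authorship ....

Answer: kqmt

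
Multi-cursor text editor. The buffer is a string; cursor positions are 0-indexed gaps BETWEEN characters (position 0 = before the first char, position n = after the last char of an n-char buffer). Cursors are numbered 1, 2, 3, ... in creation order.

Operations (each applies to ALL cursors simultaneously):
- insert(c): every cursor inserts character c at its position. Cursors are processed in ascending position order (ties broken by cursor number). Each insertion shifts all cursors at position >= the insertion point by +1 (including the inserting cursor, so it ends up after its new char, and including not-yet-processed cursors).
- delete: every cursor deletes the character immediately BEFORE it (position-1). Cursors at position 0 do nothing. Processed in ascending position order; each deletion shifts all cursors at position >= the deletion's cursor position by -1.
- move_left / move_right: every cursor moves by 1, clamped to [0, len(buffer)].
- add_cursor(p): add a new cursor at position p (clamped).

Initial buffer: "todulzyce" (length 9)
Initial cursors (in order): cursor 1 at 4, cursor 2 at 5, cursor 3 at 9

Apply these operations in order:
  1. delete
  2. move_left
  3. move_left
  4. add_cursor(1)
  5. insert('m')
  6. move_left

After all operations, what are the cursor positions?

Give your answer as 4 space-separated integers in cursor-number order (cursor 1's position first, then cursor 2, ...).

After op 1 (delete): buffer="todzyc" (len 6), cursors c1@3 c2@3 c3@6, authorship ......
After op 2 (move_left): buffer="todzyc" (len 6), cursors c1@2 c2@2 c3@5, authorship ......
After op 3 (move_left): buffer="todzyc" (len 6), cursors c1@1 c2@1 c3@4, authorship ......
After op 4 (add_cursor(1)): buffer="todzyc" (len 6), cursors c1@1 c2@1 c4@1 c3@4, authorship ......
After op 5 (insert('m')): buffer="tmmmodzmyc" (len 10), cursors c1@4 c2@4 c4@4 c3@8, authorship .124...3..
After op 6 (move_left): buffer="tmmmodzmyc" (len 10), cursors c1@3 c2@3 c4@3 c3@7, authorship .124...3..

Answer: 3 3 7 3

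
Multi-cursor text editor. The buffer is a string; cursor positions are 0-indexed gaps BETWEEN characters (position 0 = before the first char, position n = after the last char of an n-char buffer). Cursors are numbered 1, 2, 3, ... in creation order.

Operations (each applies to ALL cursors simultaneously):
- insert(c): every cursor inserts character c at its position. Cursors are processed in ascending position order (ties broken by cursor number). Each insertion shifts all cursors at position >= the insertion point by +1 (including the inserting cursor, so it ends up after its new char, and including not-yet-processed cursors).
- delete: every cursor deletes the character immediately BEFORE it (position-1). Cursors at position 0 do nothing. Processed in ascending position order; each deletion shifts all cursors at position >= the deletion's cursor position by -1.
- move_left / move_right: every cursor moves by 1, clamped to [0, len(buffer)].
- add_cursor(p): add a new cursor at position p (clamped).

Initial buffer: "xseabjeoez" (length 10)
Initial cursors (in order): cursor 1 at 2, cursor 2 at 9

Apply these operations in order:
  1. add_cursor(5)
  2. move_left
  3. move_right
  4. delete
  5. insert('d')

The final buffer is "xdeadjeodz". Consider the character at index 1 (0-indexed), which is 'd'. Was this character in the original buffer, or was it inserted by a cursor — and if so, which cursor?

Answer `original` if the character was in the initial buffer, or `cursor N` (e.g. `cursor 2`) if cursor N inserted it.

Answer: cursor 1

Derivation:
After op 1 (add_cursor(5)): buffer="xseabjeoez" (len 10), cursors c1@2 c3@5 c2@9, authorship ..........
After op 2 (move_left): buffer="xseabjeoez" (len 10), cursors c1@1 c3@4 c2@8, authorship ..........
After op 3 (move_right): buffer="xseabjeoez" (len 10), cursors c1@2 c3@5 c2@9, authorship ..........
After op 4 (delete): buffer="xeajeoz" (len 7), cursors c1@1 c3@3 c2@6, authorship .......
After op 5 (insert('d')): buffer="xdeadjeodz" (len 10), cursors c1@2 c3@5 c2@9, authorship .1..3...2.
Authorship (.=original, N=cursor N): . 1 . . 3 . . . 2 .
Index 1: author = 1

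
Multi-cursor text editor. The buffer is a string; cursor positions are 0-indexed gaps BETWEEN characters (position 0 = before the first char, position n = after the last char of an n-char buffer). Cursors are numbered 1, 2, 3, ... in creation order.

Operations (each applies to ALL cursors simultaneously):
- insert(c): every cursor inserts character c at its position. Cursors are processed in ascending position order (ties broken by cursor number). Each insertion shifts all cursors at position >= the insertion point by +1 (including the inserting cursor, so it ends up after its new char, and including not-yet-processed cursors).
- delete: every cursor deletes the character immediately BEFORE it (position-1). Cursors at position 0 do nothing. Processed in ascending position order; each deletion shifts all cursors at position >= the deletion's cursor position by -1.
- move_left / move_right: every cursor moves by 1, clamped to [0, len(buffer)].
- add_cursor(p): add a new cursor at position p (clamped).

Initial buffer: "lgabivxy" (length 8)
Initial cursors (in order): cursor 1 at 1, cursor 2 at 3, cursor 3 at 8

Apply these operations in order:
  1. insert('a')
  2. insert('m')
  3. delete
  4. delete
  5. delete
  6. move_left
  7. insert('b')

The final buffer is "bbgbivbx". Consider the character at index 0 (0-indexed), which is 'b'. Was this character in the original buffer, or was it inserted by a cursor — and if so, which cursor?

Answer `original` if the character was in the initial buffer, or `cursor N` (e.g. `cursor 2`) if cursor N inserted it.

Answer: cursor 1

Derivation:
After op 1 (insert('a')): buffer="lagaabivxya" (len 11), cursors c1@2 c2@5 c3@11, authorship .1..2.....3
After op 2 (insert('m')): buffer="lamgaambivxyam" (len 14), cursors c1@3 c2@7 c3@14, authorship .11..22.....33
After op 3 (delete): buffer="lagaabivxya" (len 11), cursors c1@2 c2@5 c3@11, authorship .1..2.....3
After op 4 (delete): buffer="lgabivxy" (len 8), cursors c1@1 c2@3 c3@8, authorship ........
After op 5 (delete): buffer="gbivx" (len 5), cursors c1@0 c2@1 c3@5, authorship .....
After op 6 (move_left): buffer="gbivx" (len 5), cursors c1@0 c2@0 c3@4, authorship .....
After op 7 (insert('b')): buffer="bbgbivbx" (len 8), cursors c1@2 c2@2 c3@7, authorship 12....3.
Authorship (.=original, N=cursor N): 1 2 . . . . 3 .
Index 0: author = 1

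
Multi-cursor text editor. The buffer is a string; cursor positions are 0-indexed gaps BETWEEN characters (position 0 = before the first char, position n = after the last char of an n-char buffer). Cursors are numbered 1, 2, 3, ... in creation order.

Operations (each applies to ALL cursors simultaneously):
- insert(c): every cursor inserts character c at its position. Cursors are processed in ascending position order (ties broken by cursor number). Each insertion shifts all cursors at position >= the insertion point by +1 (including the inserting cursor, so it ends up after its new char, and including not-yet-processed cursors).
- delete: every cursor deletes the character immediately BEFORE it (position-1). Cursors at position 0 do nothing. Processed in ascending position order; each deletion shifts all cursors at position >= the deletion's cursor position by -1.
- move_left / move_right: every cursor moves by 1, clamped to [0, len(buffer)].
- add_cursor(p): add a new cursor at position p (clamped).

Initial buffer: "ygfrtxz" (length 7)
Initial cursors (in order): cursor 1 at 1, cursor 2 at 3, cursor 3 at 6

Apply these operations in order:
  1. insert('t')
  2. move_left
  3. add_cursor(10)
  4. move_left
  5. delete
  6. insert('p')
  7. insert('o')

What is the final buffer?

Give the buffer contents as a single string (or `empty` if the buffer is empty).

After op 1 (insert('t')): buffer="ytgftrtxtz" (len 10), cursors c1@2 c2@5 c3@9, authorship .1..2...3.
After op 2 (move_left): buffer="ytgftrtxtz" (len 10), cursors c1@1 c2@4 c3@8, authorship .1..2...3.
After op 3 (add_cursor(10)): buffer="ytgftrtxtz" (len 10), cursors c1@1 c2@4 c3@8 c4@10, authorship .1..2...3.
After op 4 (move_left): buffer="ytgftrtxtz" (len 10), cursors c1@0 c2@3 c3@7 c4@9, authorship .1..2...3.
After op 5 (delete): buffer="ytftrxz" (len 7), cursors c1@0 c2@2 c3@5 c4@6, authorship .1.2...
After op 6 (insert('p')): buffer="pytpftrpxpz" (len 11), cursors c1@1 c2@4 c3@8 c4@10, authorship 1.12.2.3.4.
After op 7 (insert('o')): buffer="poytpoftrpoxpoz" (len 15), cursors c1@2 c2@6 c3@11 c4@14, authorship 11.122.2.33.44.

Answer: poytpoftrpoxpoz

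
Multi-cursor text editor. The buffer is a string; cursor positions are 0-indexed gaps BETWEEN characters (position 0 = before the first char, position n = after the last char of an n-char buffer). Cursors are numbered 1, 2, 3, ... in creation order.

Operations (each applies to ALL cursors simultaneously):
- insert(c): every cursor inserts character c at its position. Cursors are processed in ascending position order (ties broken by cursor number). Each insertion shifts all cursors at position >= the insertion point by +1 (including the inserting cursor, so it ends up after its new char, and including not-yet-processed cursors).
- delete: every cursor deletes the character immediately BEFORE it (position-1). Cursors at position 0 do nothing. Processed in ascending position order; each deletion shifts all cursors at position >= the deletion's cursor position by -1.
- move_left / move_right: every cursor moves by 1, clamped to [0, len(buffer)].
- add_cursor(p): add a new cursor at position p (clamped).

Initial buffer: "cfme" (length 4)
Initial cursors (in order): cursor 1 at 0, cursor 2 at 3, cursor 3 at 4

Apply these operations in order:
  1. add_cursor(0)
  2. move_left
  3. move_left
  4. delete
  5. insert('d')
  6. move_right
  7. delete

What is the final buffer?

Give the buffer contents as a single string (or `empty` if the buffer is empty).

Answer: de

Derivation:
After op 1 (add_cursor(0)): buffer="cfme" (len 4), cursors c1@0 c4@0 c2@3 c3@4, authorship ....
After op 2 (move_left): buffer="cfme" (len 4), cursors c1@0 c4@0 c2@2 c3@3, authorship ....
After op 3 (move_left): buffer="cfme" (len 4), cursors c1@0 c4@0 c2@1 c3@2, authorship ....
After op 4 (delete): buffer="me" (len 2), cursors c1@0 c2@0 c3@0 c4@0, authorship ..
After op 5 (insert('d')): buffer="ddddme" (len 6), cursors c1@4 c2@4 c3@4 c4@4, authorship 1234..
After op 6 (move_right): buffer="ddddme" (len 6), cursors c1@5 c2@5 c3@5 c4@5, authorship 1234..
After op 7 (delete): buffer="de" (len 2), cursors c1@1 c2@1 c3@1 c4@1, authorship 1.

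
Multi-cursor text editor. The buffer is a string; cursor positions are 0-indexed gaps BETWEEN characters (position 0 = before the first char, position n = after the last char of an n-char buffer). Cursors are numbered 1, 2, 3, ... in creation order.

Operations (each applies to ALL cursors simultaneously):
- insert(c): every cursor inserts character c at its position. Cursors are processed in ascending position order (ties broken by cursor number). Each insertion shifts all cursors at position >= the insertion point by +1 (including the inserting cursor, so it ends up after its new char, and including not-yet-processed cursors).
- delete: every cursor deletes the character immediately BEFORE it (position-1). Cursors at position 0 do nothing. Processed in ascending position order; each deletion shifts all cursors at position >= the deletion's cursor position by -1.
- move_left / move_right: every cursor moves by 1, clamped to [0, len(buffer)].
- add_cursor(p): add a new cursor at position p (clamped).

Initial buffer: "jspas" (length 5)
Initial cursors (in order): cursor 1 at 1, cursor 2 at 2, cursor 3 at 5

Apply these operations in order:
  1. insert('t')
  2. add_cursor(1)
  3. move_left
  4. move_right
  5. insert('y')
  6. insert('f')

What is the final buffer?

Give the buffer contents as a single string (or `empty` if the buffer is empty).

After op 1 (insert('t')): buffer="jtstpast" (len 8), cursors c1@2 c2@4 c3@8, authorship .1.2...3
After op 2 (add_cursor(1)): buffer="jtstpast" (len 8), cursors c4@1 c1@2 c2@4 c3@8, authorship .1.2...3
After op 3 (move_left): buffer="jtstpast" (len 8), cursors c4@0 c1@1 c2@3 c3@7, authorship .1.2...3
After op 4 (move_right): buffer="jtstpast" (len 8), cursors c4@1 c1@2 c2@4 c3@8, authorship .1.2...3
After op 5 (insert('y')): buffer="jytystypasty" (len 12), cursors c4@2 c1@4 c2@7 c3@12, authorship .411.22...33
After op 6 (insert('f')): buffer="jyftyfstyfpastyf" (len 16), cursors c4@3 c1@6 c2@10 c3@16, authorship .44111.222...333

Answer: jyftyfstyfpastyf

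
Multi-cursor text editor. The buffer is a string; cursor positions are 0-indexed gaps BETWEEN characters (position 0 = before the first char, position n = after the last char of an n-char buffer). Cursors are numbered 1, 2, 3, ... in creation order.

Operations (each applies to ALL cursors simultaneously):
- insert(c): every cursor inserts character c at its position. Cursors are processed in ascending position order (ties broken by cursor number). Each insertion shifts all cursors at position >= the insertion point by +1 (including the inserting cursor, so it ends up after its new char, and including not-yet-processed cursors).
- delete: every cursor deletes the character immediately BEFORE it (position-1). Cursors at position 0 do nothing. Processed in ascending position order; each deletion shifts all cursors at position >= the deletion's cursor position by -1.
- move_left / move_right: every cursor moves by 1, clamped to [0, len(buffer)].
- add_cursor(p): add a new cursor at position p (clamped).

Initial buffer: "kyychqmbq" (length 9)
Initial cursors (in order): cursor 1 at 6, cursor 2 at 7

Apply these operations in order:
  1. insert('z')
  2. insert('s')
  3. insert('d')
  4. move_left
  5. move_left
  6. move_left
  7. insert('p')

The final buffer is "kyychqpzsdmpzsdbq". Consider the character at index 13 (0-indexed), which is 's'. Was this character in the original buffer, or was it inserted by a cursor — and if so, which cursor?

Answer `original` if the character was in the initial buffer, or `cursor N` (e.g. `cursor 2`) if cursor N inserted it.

Answer: cursor 2

Derivation:
After op 1 (insert('z')): buffer="kyychqzmzbq" (len 11), cursors c1@7 c2@9, authorship ......1.2..
After op 2 (insert('s')): buffer="kyychqzsmzsbq" (len 13), cursors c1@8 c2@11, authorship ......11.22..
After op 3 (insert('d')): buffer="kyychqzsdmzsdbq" (len 15), cursors c1@9 c2@13, authorship ......111.222..
After op 4 (move_left): buffer="kyychqzsdmzsdbq" (len 15), cursors c1@8 c2@12, authorship ......111.222..
After op 5 (move_left): buffer="kyychqzsdmzsdbq" (len 15), cursors c1@7 c2@11, authorship ......111.222..
After op 6 (move_left): buffer="kyychqzsdmzsdbq" (len 15), cursors c1@6 c2@10, authorship ......111.222..
After op 7 (insert('p')): buffer="kyychqpzsdmpzsdbq" (len 17), cursors c1@7 c2@12, authorship ......1111.2222..
Authorship (.=original, N=cursor N): . . . . . . 1 1 1 1 . 2 2 2 2 . .
Index 13: author = 2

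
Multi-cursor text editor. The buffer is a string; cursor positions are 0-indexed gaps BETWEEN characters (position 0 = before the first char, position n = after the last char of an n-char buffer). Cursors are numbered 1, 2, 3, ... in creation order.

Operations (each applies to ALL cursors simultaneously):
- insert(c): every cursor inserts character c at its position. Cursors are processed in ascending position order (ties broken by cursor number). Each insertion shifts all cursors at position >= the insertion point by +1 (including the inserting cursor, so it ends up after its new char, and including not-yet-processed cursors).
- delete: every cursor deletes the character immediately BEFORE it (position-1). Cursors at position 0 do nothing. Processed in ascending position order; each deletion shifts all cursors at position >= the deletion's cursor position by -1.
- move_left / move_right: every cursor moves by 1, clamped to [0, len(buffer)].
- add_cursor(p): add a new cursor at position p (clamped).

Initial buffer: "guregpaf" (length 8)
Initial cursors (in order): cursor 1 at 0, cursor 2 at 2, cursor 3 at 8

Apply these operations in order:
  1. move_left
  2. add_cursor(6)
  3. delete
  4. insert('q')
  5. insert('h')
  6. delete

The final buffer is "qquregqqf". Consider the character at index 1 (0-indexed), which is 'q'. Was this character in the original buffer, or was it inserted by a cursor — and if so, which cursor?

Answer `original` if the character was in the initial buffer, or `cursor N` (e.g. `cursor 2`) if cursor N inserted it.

After op 1 (move_left): buffer="guregpaf" (len 8), cursors c1@0 c2@1 c3@7, authorship ........
After op 2 (add_cursor(6)): buffer="guregpaf" (len 8), cursors c1@0 c2@1 c4@6 c3@7, authorship ........
After op 3 (delete): buffer="uregf" (len 5), cursors c1@0 c2@0 c3@4 c4@4, authorship .....
After op 4 (insert('q')): buffer="qquregqqf" (len 9), cursors c1@2 c2@2 c3@8 c4@8, authorship 12....34.
After op 5 (insert('h')): buffer="qqhhuregqqhhf" (len 13), cursors c1@4 c2@4 c3@12 c4@12, authorship 1212....3434.
After op 6 (delete): buffer="qquregqqf" (len 9), cursors c1@2 c2@2 c3@8 c4@8, authorship 12....34.
Authorship (.=original, N=cursor N): 1 2 . . . . 3 4 .
Index 1: author = 2

Answer: cursor 2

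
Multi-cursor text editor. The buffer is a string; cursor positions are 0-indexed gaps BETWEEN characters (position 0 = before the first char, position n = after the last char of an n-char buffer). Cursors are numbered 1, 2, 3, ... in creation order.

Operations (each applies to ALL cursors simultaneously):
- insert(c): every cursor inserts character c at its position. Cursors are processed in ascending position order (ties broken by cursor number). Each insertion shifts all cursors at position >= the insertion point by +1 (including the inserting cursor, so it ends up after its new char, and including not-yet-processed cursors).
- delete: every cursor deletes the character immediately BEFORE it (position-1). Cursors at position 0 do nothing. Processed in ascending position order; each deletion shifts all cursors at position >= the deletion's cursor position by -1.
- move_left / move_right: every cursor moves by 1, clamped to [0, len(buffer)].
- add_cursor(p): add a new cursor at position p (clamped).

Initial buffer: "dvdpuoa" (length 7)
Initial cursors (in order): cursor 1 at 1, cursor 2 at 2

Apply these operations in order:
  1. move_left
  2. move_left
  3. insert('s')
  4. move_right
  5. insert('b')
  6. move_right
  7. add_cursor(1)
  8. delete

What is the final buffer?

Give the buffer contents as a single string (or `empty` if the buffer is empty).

After op 1 (move_left): buffer="dvdpuoa" (len 7), cursors c1@0 c2@1, authorship .......
After op 2 (move_left): buffer="dvdpuoa" (len 7), cursors c1@0 c2@0, authorship .......
After op 3 (insert('s')): buffer="ssdvdpuoa" (len 9), cursors c1@2 c2@2, authorship 12.......
After op 4 (move_right): buffer="ssdvdpuoa" (len 9), cursors c1@3 c2@3, authorship 12.......
After op 5 (insert('b')): buffer="ssdbbvdpuoa" (len 11), cursors c1@5 c2@5, authorship 12.12......
After op 6 (move_right): buffer="ssdbbvdpuoa" (len 11), cursors c1@6 c2@6, authorship 12.12......
After op 7 (add_cursor(1)): buffer="ssdbbvdpuoa" (len 11), cursors c3@1 c1@6 c2@6, authorship 12.12......
After op 8 (delete): buffer="sdbdpuoa" (len 8), cursors c3@0 c1@3 c2@3, authorship 2.1.....

Answer: sdbdpuoa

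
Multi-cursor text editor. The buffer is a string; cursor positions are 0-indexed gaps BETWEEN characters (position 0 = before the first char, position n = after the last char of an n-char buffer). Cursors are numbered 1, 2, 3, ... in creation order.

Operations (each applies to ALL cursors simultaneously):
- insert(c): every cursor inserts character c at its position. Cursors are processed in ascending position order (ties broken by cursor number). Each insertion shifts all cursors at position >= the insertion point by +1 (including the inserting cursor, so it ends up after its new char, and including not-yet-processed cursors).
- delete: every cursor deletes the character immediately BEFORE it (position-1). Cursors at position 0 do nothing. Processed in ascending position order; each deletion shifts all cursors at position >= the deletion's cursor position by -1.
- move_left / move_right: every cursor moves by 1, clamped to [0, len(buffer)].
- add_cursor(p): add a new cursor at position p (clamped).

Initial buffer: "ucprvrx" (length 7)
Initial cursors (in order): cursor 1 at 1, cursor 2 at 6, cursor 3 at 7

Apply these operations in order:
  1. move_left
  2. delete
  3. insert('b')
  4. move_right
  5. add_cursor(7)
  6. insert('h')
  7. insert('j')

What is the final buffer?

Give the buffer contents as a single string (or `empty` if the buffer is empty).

After op 1 (move_left): buffer="ucprvrx" (len 7), cursors c1@0 c2@5 c3@6, authorship .......
After op 2 (delete): buffer="ucprx" (len 5), cursors c1@0 c2@4 c3@4, authorship .....
After op 3 (insert('b')): buffer="bucprbbx" (len 8), cursors c1@1 c2@7 c3@7, authorship 1....23.
After op 4 (move_right): buffer="bucprbbx" (len 8), cursors c1@2 c2@8 c3@8, authorship 1....23.
After op 5 (add_cursor(7)): buffer="bucprbbx" (len 8), cursors c1@2 c4@7 c2@8 c3@8, authorship 1....23.
After op 6 (insert('h')): buffer="buhcprbbhxhh" (len 12), cursors c1@3 c4@9 c2@12 c3@12, authorship 1.1...234.23
After op 7 (insert('j')): buffer="buhjcprbbhjxhhjj" (len 16), cursors c1@4 c4@11 c2@16 c3@16, authorship 1.11...2344.2323

Answer: buhjcprbbhjxhhjj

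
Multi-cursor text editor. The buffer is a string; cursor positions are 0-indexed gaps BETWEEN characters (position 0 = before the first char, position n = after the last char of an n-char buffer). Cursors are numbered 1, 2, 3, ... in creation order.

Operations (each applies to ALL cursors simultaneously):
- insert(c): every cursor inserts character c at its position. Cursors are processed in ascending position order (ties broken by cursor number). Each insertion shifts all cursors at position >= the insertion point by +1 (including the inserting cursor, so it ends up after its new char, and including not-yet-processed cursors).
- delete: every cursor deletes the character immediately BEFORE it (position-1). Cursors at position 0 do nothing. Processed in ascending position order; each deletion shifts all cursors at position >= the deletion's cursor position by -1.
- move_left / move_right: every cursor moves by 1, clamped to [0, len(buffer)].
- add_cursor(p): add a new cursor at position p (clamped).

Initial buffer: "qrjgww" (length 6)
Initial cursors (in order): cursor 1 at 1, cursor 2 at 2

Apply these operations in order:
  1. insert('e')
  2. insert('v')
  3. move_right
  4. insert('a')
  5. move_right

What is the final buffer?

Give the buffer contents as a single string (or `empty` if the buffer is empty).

After op 1 (insert('e')): buffer="qerejgww" (len 8), cursors c1@2 c2@4, authorship .1.2....
After op 2 (insert('v')): buffer="qevrevjgww" (len 10), cursors c1@3 c2@6, authorship .11.22....
After op 3 (move_right): buffer="qevrevjgww" (len 10), cursors c1@4 c2@7, authorship .11.22....
After op 4 (insert('a')): buffer="qevraevjagww" (len 12), cursors c1@5 c2@9, authorship .11.122.2...
After op 5 (move_right): buffer="qevraevjagww" (len 12), cursors c1@6 c2@10, authorship .11.122.2...

Answer: qevraevjagww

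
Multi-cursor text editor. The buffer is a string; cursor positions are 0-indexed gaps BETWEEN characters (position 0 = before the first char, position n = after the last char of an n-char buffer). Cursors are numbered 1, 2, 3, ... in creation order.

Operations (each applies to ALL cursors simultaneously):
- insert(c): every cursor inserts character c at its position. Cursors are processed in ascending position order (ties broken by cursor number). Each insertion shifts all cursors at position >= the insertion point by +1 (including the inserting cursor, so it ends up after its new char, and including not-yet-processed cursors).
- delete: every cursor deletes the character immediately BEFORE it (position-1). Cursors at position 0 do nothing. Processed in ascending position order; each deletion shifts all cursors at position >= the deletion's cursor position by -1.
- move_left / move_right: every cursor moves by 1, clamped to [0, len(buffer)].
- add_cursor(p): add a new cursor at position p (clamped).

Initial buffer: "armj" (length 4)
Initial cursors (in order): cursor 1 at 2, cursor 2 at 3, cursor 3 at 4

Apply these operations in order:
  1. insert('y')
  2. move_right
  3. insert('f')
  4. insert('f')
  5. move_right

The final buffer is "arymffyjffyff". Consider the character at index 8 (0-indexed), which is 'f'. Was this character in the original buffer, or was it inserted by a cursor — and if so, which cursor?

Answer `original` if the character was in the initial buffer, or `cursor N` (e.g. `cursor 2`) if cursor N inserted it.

Answer: cursor 2

Derivation:
After op 1 (insert('y')): buffer="arymyjy" (len 7), cursors c1@3 c2@5 c3@7, authorship ..1.2.3
After op 2 (move_right): buffer="arymyjy" (len 7), cursors c1@4 c2@6 c3@7, authorship ..1.2.3
After op 3 (insert('f')): buffer="arymfyjfyf" (len 10), cursors c1@5 c2@8 c3@10, authorship ..1.12.233
After op 4 (insert('f')): buffer="arymffyjffyff" (len 13), cursors c1@6 c2@10 c3@13, authorship ..1.112.22333
After op 5 (move_right): buffer="arymffyjffyff" (len 13), cursors c1@7 c2@11 c3@13, authorship ..1.112.22333
Authorship (.=original, N=cursor N): . . 1 . 1 1 2 . 2 2 3 3 3
Index 8: author = 2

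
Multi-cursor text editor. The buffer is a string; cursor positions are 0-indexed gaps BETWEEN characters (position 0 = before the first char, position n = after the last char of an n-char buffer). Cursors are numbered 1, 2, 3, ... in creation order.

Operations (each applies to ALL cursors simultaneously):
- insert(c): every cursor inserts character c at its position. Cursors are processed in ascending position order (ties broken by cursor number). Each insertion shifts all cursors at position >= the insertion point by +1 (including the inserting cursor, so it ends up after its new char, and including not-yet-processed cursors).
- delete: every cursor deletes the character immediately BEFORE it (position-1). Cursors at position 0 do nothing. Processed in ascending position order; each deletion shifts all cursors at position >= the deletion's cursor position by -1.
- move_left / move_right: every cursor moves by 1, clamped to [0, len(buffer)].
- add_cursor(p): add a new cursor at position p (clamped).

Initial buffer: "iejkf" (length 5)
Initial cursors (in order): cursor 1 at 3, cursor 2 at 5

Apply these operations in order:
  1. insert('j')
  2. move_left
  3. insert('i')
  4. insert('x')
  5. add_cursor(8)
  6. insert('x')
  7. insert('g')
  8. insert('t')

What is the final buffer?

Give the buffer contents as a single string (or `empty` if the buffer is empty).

After op 1 (insert('j')): buffer="iejjkfj" (len 7), cursors c1@4 c2@7, authorship ...1..2
After op 2 (move_left): buffer="iejjkfj" (len 7), cursors c1@3 c2@6, authorship ...1..2
After op 3 (insert('i')): buffer="iejijkfij" (len 9), cursors c1@4 c2@8, authorship ...11..22
After op 4 (insert('x')): buffer="iejixjkfixj" (len 11), cursors c1@5 c2@10, authorship ...111..222
After op 5 (add_cursor(8)): buffer="iejixjkfixj" (len 11), cursors c1@5 c3@8 c2@10, authorship ...111..222
After op 6 (insert('x')): buffer="iejixxjkfxixxj" (len 14), cursors c1@6 c3@10 c2@13, authorship ...1111..32222
After op 7 (insert('g')): buffer="iejixxgjkfxgixxgj" (len 17), cursors c1@7 c3@12 c2@16, authorship ...11111..3322222
After op 8 (insert('t')): buffer="iejixxgtjkfxgtixxgtj" (len 20), cursors c1@8 c3@14 c2@19, authorship ...111111..333222222

Answer: iejixxgtjkfxgtixxgtj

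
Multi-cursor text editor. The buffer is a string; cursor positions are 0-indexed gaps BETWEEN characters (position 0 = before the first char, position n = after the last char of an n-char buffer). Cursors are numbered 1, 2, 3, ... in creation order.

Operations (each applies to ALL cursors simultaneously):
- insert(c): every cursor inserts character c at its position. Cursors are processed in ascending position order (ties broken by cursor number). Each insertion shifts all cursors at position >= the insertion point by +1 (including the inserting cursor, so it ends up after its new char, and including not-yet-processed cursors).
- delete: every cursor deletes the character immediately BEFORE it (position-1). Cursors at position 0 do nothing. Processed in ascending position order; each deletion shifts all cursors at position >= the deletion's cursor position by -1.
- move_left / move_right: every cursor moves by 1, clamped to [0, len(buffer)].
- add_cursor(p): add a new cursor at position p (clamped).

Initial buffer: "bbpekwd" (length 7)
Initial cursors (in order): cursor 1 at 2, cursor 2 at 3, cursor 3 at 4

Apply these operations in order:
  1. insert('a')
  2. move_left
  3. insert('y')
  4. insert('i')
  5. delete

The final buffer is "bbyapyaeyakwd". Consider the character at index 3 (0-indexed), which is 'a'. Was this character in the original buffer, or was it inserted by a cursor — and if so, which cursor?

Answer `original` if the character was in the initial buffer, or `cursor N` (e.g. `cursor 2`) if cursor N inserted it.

Answer: cursor 1

Derivation:
After op 1 (insert('a')): buffer="bbapaeakwd" (len 10), cursors c1@3 c2@5 c3@7, authorship ..1.2.3...
After op 2 (move_left): buffer="bbapaeakwd" (len 10), cursors c1@2 c2@4 c3@6, authorship ..1.2.3...
After op 3 (insert('y')): buffer="bbyapyaeyakwd" (len 13), cursors c1@3 c2@6 c3@9, authorship ..11.22.33...
After op 4 (insert('i')): buffer="bbyiapyiaeyiakwd" (len 16), cursors c1@4 c2@8 c3@12, authorship ..111.222.333...
After op 5 (delete): buffer="bbyapyaeyakwd" (len 13), cursors c1@3 c2@6 c3@9, authorship ..11.22.33...
Authorship (.=original, N=cursor N): . . 1 1 . 2 2 . 3 3 . . .
Index 3: author = 1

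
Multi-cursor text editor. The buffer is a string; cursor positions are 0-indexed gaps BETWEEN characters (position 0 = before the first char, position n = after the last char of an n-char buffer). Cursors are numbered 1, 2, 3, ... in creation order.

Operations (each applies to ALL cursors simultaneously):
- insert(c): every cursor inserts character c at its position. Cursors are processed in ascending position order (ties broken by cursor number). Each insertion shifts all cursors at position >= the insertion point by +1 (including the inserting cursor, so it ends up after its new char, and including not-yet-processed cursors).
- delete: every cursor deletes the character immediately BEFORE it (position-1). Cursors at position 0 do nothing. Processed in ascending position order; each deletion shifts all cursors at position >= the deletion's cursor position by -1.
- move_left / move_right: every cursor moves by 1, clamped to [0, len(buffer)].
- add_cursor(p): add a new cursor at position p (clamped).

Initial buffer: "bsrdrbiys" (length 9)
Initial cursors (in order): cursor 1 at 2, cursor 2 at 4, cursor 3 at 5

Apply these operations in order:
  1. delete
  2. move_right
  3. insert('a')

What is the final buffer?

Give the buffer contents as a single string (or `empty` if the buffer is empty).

After op 1 (delete): buffer="brbiys" (len 6), cursors c1@1 c2@2 c3@2, authorship ......
After op 2 (move_right): buffer="brbiys" (len 6), cursors c1@2 c2@3 c3@3, authorship ......
After op 3 (insert('a')): buffer="brabaaiys" (len 9), cursors c1@3 c2@6 c3@6, authorship ..1.23...

Answer: brabaaiys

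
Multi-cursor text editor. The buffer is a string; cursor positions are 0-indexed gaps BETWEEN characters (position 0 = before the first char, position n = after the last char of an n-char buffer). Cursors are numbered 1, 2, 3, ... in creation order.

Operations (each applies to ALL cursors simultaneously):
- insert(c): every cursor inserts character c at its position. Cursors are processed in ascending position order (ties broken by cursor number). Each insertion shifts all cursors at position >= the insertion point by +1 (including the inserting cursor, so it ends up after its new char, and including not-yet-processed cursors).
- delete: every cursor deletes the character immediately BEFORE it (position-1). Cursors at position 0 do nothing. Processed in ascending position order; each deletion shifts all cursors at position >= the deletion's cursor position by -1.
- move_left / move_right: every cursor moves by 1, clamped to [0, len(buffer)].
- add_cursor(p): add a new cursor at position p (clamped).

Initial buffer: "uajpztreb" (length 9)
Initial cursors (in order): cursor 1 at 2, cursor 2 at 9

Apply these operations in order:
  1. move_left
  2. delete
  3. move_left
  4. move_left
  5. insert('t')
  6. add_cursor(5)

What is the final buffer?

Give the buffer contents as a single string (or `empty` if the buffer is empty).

Answer: tajpzttrb

Derivation:
After op 1 (move_left): buffer="uajpztreb" (len 9), cursors c1@1 c2@8, authorship .........
After op 2 (delete): buffer="ajpztrb" (len 7), cursors c1@0 c2@6, authorship .......
After op 3 (move_left): buffer="ajpztrb" (len 7), cursors c1@0 c2@5, authorship .......
After op 4 (move_left): buffer="ajpztrb" (len 7), cursors c1@0 c2@4, authorship .......
After op 5 (insert('t')): buffer="tajpzttrb" (len 9), cursors c1@1 c2@6, authorship 1....2...
After op 6 (add_cursor(5)): buffer="tajpzttrb" (len 9), cursors c1@1 c3@5 c2@6, authorship 1....2...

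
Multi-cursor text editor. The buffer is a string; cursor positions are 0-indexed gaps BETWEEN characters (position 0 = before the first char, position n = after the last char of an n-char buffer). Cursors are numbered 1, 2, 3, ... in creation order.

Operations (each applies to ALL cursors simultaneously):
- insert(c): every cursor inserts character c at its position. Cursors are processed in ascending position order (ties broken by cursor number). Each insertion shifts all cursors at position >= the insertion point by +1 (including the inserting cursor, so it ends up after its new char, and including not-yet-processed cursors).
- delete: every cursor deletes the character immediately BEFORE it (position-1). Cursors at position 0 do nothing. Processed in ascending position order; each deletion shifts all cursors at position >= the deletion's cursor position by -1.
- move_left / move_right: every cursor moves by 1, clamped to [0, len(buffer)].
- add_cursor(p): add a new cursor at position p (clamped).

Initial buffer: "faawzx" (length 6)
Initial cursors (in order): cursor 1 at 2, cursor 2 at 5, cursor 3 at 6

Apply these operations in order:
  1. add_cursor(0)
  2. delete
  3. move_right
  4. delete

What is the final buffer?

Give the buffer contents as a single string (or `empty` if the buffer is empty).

Answer: empty

Derivation:
After op 1 (add_cursor(0)): buffer="faawzx" (len 6), cursors c4@0 c1@2 c2@5 c3@6, authorship ......
After op 2 (delete): buffer="faw" (len 3), cursors c4@0 c1@1 c2@3 c3@3, authorship ...
After op 3 (move_right): buffer="faw" (len 3), cursors c4@1 c1@2 c2@3 c3@3, authorship ...
After op 4 (delete): buffer="" (len 0), cursors c1@0 c2@0 c3@0 c4@0, authorship 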